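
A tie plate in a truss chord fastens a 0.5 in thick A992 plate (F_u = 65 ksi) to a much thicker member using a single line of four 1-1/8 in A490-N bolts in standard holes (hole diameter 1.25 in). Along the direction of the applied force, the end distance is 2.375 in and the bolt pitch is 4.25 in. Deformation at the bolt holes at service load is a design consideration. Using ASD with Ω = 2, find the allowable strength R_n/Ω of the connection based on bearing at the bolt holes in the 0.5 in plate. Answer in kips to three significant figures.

Per bolt r_n = 1.2 l_c t F_u ≤ 2.4 d t F_u; upper limit = 2.4 × 1.125 × 0.5 × 65 = 87.75 kips.
Edge bolt: l_c = 2.375 − 1.25/2 = 1.75 in → 1.2 × 1.75 × 0.5 × 65 = 68.25 → r_n = 68.25 kips.
Interior bolts: l_c = 4.25 − 1.25 = 3 in → 1.2 × 3 × 0.5 × 65 = 117 → r_n = 87.75 kips.
R_n = 1 × 68.25 + 3 × 87.75 = 331.5 kips.
Allowable strength R_n/Ω = 331.5 / 2 = 166 kips.

166 kips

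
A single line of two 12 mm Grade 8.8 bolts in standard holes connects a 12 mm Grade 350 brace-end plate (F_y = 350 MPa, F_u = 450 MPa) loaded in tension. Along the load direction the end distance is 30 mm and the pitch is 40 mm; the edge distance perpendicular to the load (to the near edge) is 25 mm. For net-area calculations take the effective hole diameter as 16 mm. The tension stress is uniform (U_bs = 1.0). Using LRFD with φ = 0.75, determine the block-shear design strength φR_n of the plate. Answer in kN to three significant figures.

181 kN

Shear plane L_v = 30 + 1·40 = 70 mm; A_gv = 70 × 12 = 840 mm².
A_nv = (70 − 1.5·16) × 12 = 552 mm².
A_nt = (25 − 0.5·16) × 12 = 204 mm².
0.6 F_u A_nv = 149 kN; 0.6 F_y A_gv = 176.4 kN → shear rupture governs the shear term.
R_n = 149 + 1.0 × 450 × 204 / 1000 = 240.8 kN.
Design strength φR_n = 0.75 × 240.8 = 181 kN.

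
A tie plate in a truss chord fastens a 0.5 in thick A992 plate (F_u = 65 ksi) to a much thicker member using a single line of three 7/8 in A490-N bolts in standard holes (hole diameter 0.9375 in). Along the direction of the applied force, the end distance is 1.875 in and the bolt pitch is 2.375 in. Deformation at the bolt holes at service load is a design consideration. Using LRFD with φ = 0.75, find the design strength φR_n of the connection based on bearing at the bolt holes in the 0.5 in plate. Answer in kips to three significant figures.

Per bolt r_n = 1.2 l_c t F_u ≤ 2.4 d t F_u; upper limit = 2.4 × 0.875 × 0.5 × 65 = 68.25 kips.
Edge bolt: l_c = 1.875 − 0.9375/2 = 1.406 in → 1.2 × 1.406 × 0.5 × 65 = 54.84 → r_n = 54.84 kips.
Interior bolts: l_c = 2.375 − 0.9375 = 1.438 in → 1.2 × 1.438 × 0.5 × 65 = 56.06 → r_n = 56.06 kips.
R_n = 1 × 54.84 + 2 × 56.06 = 167 kips.
Design strength φR_n = 0.75 × 167 = 125 kips.

125 kips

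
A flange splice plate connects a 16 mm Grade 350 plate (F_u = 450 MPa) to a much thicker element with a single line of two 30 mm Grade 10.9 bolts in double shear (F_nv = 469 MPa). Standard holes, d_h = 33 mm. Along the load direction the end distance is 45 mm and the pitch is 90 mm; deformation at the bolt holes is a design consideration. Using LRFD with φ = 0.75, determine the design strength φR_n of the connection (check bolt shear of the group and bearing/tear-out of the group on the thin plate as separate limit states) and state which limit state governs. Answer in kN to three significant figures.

Bolt shear: A_b = π·30²/4 = 706.9 mm²; R_n = 469 × 706.9 × 2 × 2 / 1000 = 1326 kN → 0.75 × 1326 = 995 kN.
Bearing (1.2 l_c t F_u ≤ 2.4 d t F_u): upper limit = 2.4·30·16·450 / 1000 = 518.4 kN.
  Edge l_c = 45 − 33/2 = 28.5 → r_n = 246.2 kN; interior l_c = 90 − 33 = 57 → r_n = 492.5 kN.
  R_n,bearing = 1·246.2 + 1·492.5 = 738.7 kN → 0.75 × 738.7 = 554 kN.
Bearing governs: 554 kN.

554 kN (bearing governs)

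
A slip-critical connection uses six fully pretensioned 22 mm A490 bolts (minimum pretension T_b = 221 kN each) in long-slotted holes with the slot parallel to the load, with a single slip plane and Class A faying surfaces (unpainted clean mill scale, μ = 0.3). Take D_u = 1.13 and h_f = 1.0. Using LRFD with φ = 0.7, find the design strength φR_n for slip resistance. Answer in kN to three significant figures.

R_n = μ · D_u · h_f · T_b · n_s · n_b = 0.3 × 1.13 × 1.0 × 221 × 1 × 6 = 449.5 kN.
Design strength φR_n = 0.7 × 449.5 = 315 kN.

315 kN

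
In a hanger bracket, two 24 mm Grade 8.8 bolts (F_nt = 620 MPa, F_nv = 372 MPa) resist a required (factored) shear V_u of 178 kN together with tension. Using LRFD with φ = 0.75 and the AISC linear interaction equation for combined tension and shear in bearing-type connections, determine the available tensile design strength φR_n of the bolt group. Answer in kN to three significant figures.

A_b = π·24²/4 = 452.4 mm²; f_rv = 178 × 1000 / (2 × 452.4) = 196.7 MPa.
F'_nt = 1.3 F_nt − (F_nt / φF_nv) f_rv = 1.3·620 − (620/(0.75·372))·196.7 = 368.8 MPa, capped at F_nt → F'_nt = 368.8 MPa.
R_n = F'_nt · A_b · n = 368.8 × 452.4 × 2 / 1000 = 333.7 kN.
Design strength φR_n = 0.75 × 333.7 = 250 kN.

250 kN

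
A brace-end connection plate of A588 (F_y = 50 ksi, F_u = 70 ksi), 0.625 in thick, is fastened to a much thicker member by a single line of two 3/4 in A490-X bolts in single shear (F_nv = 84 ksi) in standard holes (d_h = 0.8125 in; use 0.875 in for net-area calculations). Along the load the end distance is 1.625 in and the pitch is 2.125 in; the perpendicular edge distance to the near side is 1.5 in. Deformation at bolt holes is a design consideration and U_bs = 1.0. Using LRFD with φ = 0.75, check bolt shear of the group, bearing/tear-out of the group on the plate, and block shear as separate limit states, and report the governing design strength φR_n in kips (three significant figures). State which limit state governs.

55.7 kips (bolt shear governs)

Bolt shear: A_b = π·0.75²/4 = 0.4418 in²; R_n = 84 × 0.4418 × 2 × 1 = 74.22 kips → 0.75 × 74.22 = 55.7 kips.
Bearing: edge l_c = 1.219, r_n = 63.98 kips; interior l_c = 1.312, r_n = 68.91 kips; R_n = 63.98 + 1·68.91 = 132.9 kips → 99.7 kips.
Block shear: A_gv = 2.344, A_nv = 1.523, A_nt = 0.6641 in²; R_n = min(0.6F_uA_nv, 0.6F_yA_gv) + U_bs·F_u·A_nt = 110.5 kips → 82.9 kips.
Bolt shear governs: 55.7 kips.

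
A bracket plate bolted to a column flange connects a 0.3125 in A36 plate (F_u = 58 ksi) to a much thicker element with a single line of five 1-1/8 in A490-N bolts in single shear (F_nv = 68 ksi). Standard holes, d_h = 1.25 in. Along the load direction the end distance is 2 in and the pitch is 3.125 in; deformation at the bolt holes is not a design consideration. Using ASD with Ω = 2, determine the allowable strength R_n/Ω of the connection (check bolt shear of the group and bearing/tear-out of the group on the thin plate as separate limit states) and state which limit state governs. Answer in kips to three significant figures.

121 kips (bearing governs)

Bolt shear: A_b = π·1.125²/4 = 0.994 in²; R_n = 68 × 0.994 × 5 × 1 = 338 kips → 338 / 2 = 169 kips.
Bearing (1.5 l_c t F_u ≤ 3.0 d t F_u): upper limit = 3.0·1.125·0.3125·58 = 61.17 kips.
  Edge l_c = 2 − 1.25/2 = 1.375 → r_n = 37.38 kips; interior l_c = 3.125 − 1.25 = 1.875 → r_n = 50.98 kips.
  R_n,bearing = 1·37.38 + 4·50.98 = 241.3 kips → 241.3 / 2 = 121 kips.
Bearing governs: 121 kips.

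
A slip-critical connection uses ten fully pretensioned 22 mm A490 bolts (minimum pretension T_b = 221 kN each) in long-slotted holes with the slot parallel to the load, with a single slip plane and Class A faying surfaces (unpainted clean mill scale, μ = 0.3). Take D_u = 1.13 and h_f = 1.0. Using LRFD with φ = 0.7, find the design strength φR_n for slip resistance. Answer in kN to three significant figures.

R_n = μ · D_u · h_f · T_b · n_s · n_b = 0.3 × 1.13 × 1.0 × 221 × 1 × 10 = 749.2 kN.
Design strength φR_n = 0.7 × 749.2 = 524 kN.

524 kN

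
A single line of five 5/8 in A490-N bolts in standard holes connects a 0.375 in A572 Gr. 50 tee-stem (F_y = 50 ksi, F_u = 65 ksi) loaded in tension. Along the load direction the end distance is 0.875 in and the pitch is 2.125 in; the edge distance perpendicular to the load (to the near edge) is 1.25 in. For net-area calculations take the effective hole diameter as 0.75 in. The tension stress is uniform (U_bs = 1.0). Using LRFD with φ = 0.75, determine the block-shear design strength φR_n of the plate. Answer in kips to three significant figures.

Shear plane L_v = 0.875 + 4·2.125 = 9.375 in; A_gv = 9.375 × 0.375 = 3.516 in².
A_nv = (9.375 − 4.5·0.75) × 0.375 = 2.25 in².
A_nt = (1.25 − 0.5·0.75) × 0.375 = 0.3281 in².
0.6 F_u A_nv = 87.75 kips; 0.6 F_y A_gv = 105.5 kips → shear rupture governs the shear term.
R_n = 87.75 + 1.0 × 65 × 0.3281 = 109.1 kips.
Design strength φR_n = 0.75 × 109.1 = 81.8 kips.

81.8 kips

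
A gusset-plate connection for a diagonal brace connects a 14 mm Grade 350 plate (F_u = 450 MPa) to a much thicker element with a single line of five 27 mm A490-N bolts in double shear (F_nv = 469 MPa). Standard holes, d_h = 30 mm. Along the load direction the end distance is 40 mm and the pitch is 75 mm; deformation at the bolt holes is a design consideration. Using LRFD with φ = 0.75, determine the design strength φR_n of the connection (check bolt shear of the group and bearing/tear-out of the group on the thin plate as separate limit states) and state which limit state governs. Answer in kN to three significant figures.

Bolt shear: A_b = π·27²/4 = 572.6 mm²; R_n = 469 × 572.6 × 5 × 2 / 1000 = 2685 kN → 0.75 × 2685 = 2010 kN.
Bearing (1.2 l_c t F_u ≤ 2.4 d t F_u): upper limit = 2.4·27·14·450 / 1000 = 408.2 kN.
  Edge l_c = 40 − 30/2 = 25 → r_n = 189 kN; interior l_c = 75 − 30 = 45 → r_n = 340.2 kN.
  R_n,bearing = 1·189 + 4·340.2 = 1550 kN → 0.75 × 1550 = 1160 kN.
Bearing governs: 1160 kN.

1160 kN (bearing governs)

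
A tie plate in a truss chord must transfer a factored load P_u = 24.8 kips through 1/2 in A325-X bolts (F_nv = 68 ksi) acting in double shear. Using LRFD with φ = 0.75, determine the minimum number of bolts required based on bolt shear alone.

A_b = π·0.5²/4 = 0.1963 in².
Per-bolt design strength φR_n = 0.75 × 68 × 0.1963 × 2 = 20.03 kips.
n ≥ 24.8 / 20.03 = 1.238 → use 2 bolts.

2 bolts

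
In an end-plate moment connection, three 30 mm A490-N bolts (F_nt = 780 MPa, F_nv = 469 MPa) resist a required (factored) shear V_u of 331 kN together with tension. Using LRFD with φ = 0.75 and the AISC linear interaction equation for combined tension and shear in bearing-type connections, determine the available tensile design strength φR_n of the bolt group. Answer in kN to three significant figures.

1060 kN

A_b = π·30²/4 = 706.9 mm²; f_rv = 331 × 1000 / (3 × 706.9) = 156.1 MPa.
F'_nt = 1.3 F_nt − (F_nt / φF_nv) f_rv = 1.3·780 − (780/(0.75·469))·156.1 = 667.9 MPa, capped at F_nt → F'_nt = 667.9 MPa.
R_n = F'_nt · A_b · n = 667.9 × 706.9 × 3 / 1000 = 1416 kN.
Design strength φR_n = 0.75 × 1416 = 1060 kN.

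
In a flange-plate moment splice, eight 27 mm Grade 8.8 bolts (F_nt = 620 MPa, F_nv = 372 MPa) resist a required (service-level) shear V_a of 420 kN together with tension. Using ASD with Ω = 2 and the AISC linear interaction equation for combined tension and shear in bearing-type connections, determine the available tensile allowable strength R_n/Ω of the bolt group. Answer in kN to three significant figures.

1150 kN

A_b = π·27²/4 = 572.6 mm²; f_rv = 420 × 1000 / (8 × 572.6) = 91.69 MPa.
F'_nt = 1.3 F_nt − (Ω F_nt / F_nv) f_rv = 1.3·620 − (2·620/372)·91.69 = 500.4 MPa, capped at F_nt → F'_nt = 500.4 MPa.
R_n = F'_nt · A_b · n = 500.4 × 572.6 × 8 / 1000 = 2292 kN.
Allowable strength R_n/Ω = 2292 / 2 = 1150 kN.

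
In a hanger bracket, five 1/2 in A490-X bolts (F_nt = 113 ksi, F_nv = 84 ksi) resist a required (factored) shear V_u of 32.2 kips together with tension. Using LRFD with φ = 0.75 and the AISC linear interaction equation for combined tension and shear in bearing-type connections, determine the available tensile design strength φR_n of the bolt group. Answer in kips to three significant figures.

A_b = π·0.5²/4 = 0.1963 in²; f_rv = 32.2 / (5 × 0.1963) = 32.8 ksi.
F'_nt = 1.3 F_nt − (F_nt / φF_nv) f_rv = 1.3·113 − (113/(0.75·84))·32.8 = 88.07 ksi, capped at F_nt → F'_nt = 88.07 ksi.
R_n = F'_nt · A_b · n = 88.07 × 0.1963 × 5 = 86.46 kips.
Design strength φR_n = 0.75 × 86.46 = 64.8 kips.

64.8 kips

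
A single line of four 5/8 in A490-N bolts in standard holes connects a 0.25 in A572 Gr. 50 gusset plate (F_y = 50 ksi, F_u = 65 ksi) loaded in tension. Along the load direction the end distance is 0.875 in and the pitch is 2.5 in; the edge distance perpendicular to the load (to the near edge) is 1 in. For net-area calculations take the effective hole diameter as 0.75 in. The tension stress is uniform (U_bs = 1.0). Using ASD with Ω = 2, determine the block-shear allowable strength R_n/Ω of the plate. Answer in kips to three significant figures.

Shear plane L_v = 0.875 + 3·2.5 = 8.375 in; A_gv = 8.375 × 0.25 = 2.094 in².
A_nv = (8.375 − 3.5·0.75) × 0.25 = 1.438 in².
A_nt = (1 − 0.5·0.75) × 0.25 = 0.1562 in².
0.6 F_u A_nv = 56.06 kips; 0.6 F_y A_gv = 62.81 kips → shear rupture governs the shear term.
R_n = 56.06 + 1.0 × 65 × 0.1562 = 66.22 kips.
Allowable strength R_n/Ω = 66.22 / 2 = 33.1 kips.

33.1 kips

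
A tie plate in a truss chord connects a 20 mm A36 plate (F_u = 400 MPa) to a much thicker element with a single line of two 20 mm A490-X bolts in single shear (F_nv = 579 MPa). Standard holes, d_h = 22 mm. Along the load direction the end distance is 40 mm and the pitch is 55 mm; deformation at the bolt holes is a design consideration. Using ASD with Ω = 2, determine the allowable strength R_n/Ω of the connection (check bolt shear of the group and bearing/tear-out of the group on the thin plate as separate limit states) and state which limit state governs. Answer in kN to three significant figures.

182 kN (bolt shear governs)

Bolt shear: A_b = π·20²/4 = 314.2 mm²; R_n = 579 × 314.2 × 2 × 1 / 1000 = 363.8 kN → 363.8 / 2 = 182 kN.
Bearing (1.2 l_c t F_u ≤ 2.4 d t F_u): upper limit = 2.4·20·20·400 / 1000 = 384 kN.
  Edge l_c = 40 − 22/2 = 29 → r_n = 278.4 kN; interior l_c = 55 − 22 = 33 → r_n = 316.8 kN.
  R_n,bearing = 1·278.4 + 1·316.8 = 595.2 kN → 595.2 / 2 = 298 kN.
Bolt shear governs: 182 kN.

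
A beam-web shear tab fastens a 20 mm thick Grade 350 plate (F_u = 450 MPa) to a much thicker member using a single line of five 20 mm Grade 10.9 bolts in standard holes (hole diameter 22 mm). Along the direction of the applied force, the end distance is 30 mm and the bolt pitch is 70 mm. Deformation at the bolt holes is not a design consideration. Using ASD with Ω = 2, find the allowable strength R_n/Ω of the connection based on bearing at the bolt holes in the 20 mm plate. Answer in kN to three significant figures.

Per bolt r_n = 1.5 l_c t F_u ≤ 3.0 d t F_u; upper limit = 3.0 × 20 × 20 × 450 / 1000 = 540 kN.
Edge bolt: l_c = 30 − 22/2 = 19 mm → 1.5 × 19 × 20 × 450 / 1000 = 256.5 → r_n = 256.5 kN.
Interior bolts: l_c = 70 − 22 = 48 mm → 1.5 × 48 × 20 × 450 / 1000 = 648 → r_n = 540 kN.
R_n = 1 × 256.5 + 4 × 540 = 2416 kN.
Allowable strength R_n/Ω = 2416 / 2 = 1210 kN.

1210 kN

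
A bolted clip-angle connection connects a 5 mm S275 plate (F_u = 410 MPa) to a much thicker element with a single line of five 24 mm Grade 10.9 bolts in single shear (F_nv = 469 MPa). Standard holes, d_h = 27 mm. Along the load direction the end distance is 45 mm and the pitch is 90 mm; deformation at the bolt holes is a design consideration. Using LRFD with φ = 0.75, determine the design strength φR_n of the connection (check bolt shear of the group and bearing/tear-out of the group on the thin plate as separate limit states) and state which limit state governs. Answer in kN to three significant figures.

412 kN (bearing governs)

Bolt shear: A_b = π·24²/4 = 452.4 mm²; R_n = 469 × 452.4 × 5 × 1 / 1000 = 1061 kN → 0.75 × 1061 = 796 kN.
Bearing (1.2 l_c t F_u ≤ 2.4 d t F_u): upper limit = 2.4·24·5·410 / 1000 = 118.1 kN.
  Edge l_c = 45 − 27/2 = 31.5 → r_n = 77.49 kN; interior l_c = 90 − 27 = 63 → r_n = 118.1 kN.
  R_n,bearing = 1·77.49 + 4·118.1 = 549.8 kN → 0.75 × 549.8 = 412 kN.
Bearing governs: 412 kN.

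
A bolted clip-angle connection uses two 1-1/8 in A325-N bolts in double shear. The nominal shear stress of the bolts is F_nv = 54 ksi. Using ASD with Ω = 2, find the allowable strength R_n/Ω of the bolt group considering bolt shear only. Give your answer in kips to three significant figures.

A_b = π × 1.125² / 4 = 0.994 in².
R_n = F_nv · A_b · n · n_s = 54 × 0.994 × 2 × 2 = 214.7 kips.
Allowable strength R_n/Ω = 214.7 / 2 = 107 kips.

107 kips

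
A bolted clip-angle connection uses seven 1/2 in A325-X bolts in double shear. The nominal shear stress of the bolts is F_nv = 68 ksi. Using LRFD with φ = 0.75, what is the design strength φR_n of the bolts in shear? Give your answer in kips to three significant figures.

140 kips

A_b = π × 0.5² / 4 = 0.1963 in².
R_n = F_nv · A_b · n · n_s = 68 × 0.1963 × 7 × 2 = 186.9 kips.
Design strength φR_n = 0.75 × 186.9 = 140 kips.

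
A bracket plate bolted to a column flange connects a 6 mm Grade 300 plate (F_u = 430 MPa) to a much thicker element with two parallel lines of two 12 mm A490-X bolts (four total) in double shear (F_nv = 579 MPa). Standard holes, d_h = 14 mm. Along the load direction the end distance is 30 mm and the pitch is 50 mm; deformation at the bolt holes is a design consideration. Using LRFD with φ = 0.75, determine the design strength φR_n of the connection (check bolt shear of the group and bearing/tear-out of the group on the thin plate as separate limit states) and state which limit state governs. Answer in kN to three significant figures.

218 kN (bearing governs)

Bolt shear: A_b = π·12²/4 = 113.1 mm²; R_n = 579 × 113.1 × 4 × 2 / 1000 = 523.9 kN → 0.75 × 523.9 = 393 kN.
Bearing (1.2 l_c t F_u ≤ 2.4 d t F_u): upper limit = 2.4·12·6·430 / 1000 = 74.3 kN.
  Edge l_c = 30 − 14/2 = 23 → r_n = 71.21 kN; interior l_c = 50 − 14 = 36 → r_n = 74.3 kN.
  R_n,bearing = 2·71.21 + 2·74.3 = 291 kN → 0.75 × 291 = 218 kN.
Bearing governs: 218 kN.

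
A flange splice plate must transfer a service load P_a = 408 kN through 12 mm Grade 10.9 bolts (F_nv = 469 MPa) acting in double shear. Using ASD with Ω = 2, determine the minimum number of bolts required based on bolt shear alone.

A_b = π·12²/4 = 113.1 mm².
Per-bolt allowable strength R_n/Ω = 469 × 113.1 × 2 / 1000 / 2 = 53.04 kN.
n ≥ 408 / 53.04 = 7.692 → use 8 bolts.

8 bolts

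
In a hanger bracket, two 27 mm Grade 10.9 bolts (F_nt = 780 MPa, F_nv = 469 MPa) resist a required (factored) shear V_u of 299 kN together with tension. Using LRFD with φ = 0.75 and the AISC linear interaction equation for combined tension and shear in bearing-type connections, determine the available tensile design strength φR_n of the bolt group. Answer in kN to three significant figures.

A_b = π·27²/4 = 572.6 mm²; f_rv = 299 × 1000 / (2 × 572.6) = 261.1 MPa.
F'_nt = 1.3 F_nt − (F_nt / φF_nv) f_rv = 1.3·780 − (780/(0.75·469))·261.1 = 435 MPa, capped at F_nt → F'_nt = 435 MPa.
R_n = F'_nt · A_b · n = 435 × 572.6 × 2 / 1000 = 498.1 kN.
Design strength φR_n = 0.75 × 498.1 = 374 kN.

374 kN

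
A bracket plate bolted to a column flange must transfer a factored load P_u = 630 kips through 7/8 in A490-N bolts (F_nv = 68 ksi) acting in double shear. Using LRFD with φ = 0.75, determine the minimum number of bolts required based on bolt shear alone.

11 bolts

A_b = π·0.875²/4 = 0.6013 in².
Per-bolt design strength φR_n = 0.75 × 68 × 0.6013 × 2 = 61.33 kips.
n ≥ 630 / 61.33 = 10.27 → use 11 bolts.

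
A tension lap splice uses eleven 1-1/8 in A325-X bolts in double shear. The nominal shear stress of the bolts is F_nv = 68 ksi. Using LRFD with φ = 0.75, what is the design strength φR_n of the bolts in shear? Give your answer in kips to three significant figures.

1120 kips

A_b = π × 1.125² / 4 = 0.994 in².
R_n = F_nv · A_b · n · n_s = 68 × 0.994 × 11 × 2 = 1487 kips.
Design strength φR_n = 0.75 × 1487 = 1120 kips.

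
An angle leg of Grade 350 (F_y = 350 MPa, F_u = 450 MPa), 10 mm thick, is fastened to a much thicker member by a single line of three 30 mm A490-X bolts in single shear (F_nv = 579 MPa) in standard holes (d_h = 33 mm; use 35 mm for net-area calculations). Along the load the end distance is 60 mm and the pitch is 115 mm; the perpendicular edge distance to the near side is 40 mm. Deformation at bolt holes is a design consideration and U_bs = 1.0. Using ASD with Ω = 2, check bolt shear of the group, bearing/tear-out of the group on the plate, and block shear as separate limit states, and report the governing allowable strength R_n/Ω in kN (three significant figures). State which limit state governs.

324 kN (block shear governs)

Bolt shear: A_b = π·30²/4 = 706.9 mm²; R_n = 579 × 706.9 × 3 × 1 / 1000 = 1228 kN → 1228 / 2 = 614 kN.
Bearing: edge l_c = 43.5, r_n = 234.9 kN; interior l_c = 82, r_n = 324 kN; R_n = 234.9 + 2·324 = 882.9 kN → 441 kN.
Block shear: A_gv = 2900, A_nv = 2025, A_nt = 225 mm²; R_n = min(0.6F_uA_nv, 0.6F_yA_gv) + U_bs·F_u·A_nt = 648 kN → 324 kN.
Block shear governs: 324 kN.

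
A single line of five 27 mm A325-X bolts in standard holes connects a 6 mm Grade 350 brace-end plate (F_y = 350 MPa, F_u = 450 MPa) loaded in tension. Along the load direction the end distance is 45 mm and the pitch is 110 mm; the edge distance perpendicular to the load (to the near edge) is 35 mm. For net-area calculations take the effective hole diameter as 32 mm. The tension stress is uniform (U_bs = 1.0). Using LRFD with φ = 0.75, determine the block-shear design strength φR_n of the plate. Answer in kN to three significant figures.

453 kN

Shear plane L_v = 45 + 4·110 = 485 mm; A_gv = 485 × 6 = 2910 mm².
A_nv = (485 − 4.5·32) × 6 = 2046 mm².
A_nt = (35 − 0.5·32) × 6 = 114 mm².
0.6 F_u A_nv = 552.4 kN; 0.6 F_y A_gv = 611.1 kN → shear rupture governs the shear term.
R_n = 552.4 + 1.0 × 450 × 114 / 1000 = 603.7 kN.
Design strength φR_n = 0.75 × 603.7 = 453 kN.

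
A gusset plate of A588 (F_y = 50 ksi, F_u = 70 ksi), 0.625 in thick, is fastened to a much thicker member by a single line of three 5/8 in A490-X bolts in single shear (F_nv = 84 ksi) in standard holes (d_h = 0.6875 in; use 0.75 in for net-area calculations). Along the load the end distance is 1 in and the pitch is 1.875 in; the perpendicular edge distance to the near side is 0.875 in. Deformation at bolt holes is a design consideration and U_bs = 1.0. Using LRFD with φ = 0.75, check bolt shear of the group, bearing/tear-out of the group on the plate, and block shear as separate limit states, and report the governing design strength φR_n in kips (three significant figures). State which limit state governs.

Bolt shear: A_b = π·0.625²/4 = 0.3068 in²; R_n = 84 × 0.3068 × 3 × 1 = 77.31 kips → 0.75 × 77.31 = 58 kips.
Bearing: edge l_c = 0.6562, r_n = 34.45 kips; interior l_c = 1.188, r_n = 62.34 kips; R_n = 34.45 + 2·62.34 = 159.1 kips → 119 kips.
Block shear: A_gv = 2.969, A_nv = 1.797, A_nt = 0.3125 in²; R_n = min(0.6F_uA_nv, 0.6F_yA_gv) + U_bs·F_u·A_nt = 97.34 kips → 73 kips.
Bolt shear governs: 58 kips.

58 kips (bolt shear governs)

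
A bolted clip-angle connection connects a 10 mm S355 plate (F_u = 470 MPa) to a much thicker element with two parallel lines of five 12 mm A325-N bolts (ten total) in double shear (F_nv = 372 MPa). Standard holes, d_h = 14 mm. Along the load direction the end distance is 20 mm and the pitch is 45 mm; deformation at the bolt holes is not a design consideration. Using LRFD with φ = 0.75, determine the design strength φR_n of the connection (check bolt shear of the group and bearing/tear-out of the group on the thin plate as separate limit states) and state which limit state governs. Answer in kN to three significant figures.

Bolt shear: A_b = π·12²/4 = 113.1 mm²; R_n = 372 × 113.1 × 10 × 2 / 1000 = 841.4 kN → 0.75 × 841.4 = 631 kN.
Bearing (1.5 l_c t F_u ≤ 3.0 d t F_u): upper limit = 3.0·12·10·470 / 1000 = 169.2 kN.
  Edge l_c = 20 − 14/2 = 13 → r_n = 91.65 kN; interior l_c = 45 − 14 = 31 → r_n = 169.2 kN.
  R_n,bearing = 2·91.65 + 8·169.2 = 1537 kN → 0.75 × 1537 = 1150 kN.
Bolt shear governs: 631 kN.

631 kN (bolt shear governs)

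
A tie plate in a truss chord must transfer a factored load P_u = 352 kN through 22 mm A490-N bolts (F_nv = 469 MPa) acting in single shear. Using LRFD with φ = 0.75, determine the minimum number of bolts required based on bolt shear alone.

3 bolts

A_b = π·22²/4 = 380.1 mm².
Per-bolt design strength φR_n = 0.75 × 469 × 380.1 × 1 / 1000 = 133.7 kN.
n ≥ 352 / 133.7 = 2.633 → use 3 bolts.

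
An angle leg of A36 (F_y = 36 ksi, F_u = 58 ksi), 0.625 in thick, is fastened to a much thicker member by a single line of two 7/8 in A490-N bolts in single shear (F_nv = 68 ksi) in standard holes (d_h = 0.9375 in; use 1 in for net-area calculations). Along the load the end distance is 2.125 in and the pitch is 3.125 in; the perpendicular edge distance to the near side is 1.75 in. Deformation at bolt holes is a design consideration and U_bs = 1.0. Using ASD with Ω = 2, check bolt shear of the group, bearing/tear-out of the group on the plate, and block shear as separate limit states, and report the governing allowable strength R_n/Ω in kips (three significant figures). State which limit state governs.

40.9 kips (bolt shear governs)

Bolt shear: A_b = π·0.875²/4 = 0.6013 in²; R_n = 68 × 0.6013 × 2 × 1 = 81.78 kips → 81.78 / 2 = 40.9 kips.
Bearing: edge l_c = 1.656, r_n = 72.05 kips; interior l_c = 2.188, r_n = 76.12 kips; R_n = 72.05 + 1·76.12 = 148.2 kips → 74.1 kips.
Block shear: A_gv = 3.281, A_nv = 2.344, A_nt = 0.7812 in²; R_n = min(0.6F_uA_nv, 0.6F_yA_gv) + U_bs·F_u·A_nt = 116.2 kips → 58.1 kips.
Bolt shear governs: 40.9 kips.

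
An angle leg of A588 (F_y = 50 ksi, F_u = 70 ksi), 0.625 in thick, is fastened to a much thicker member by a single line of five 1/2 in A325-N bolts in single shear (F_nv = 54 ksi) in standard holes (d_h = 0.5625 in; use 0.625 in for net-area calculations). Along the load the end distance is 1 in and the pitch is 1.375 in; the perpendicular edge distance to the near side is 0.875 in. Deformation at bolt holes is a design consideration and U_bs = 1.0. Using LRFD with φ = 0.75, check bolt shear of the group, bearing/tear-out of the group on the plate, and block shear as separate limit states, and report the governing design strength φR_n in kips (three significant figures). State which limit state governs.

Bolt shear: A_b = π·0.5²/4 = 0.1963 in²; R_n = 54 × 0.1963 × 5 × 1 = 53.01 kips → 0.75 × 53.01 = 39.8 kips.
Bearing: edge l_c = 0.7188, r_n = 37.73 kips; interior l_c = 0.8125, r_n = 42.66 kips; R_n = 37.73 + 4·42.66 = 208.4 kips → 156 kips.
Block shear: A_gv = 4.062, A_nv = 2.305, A_nt = 0.3516 in²; R_n = min(0.6F_uA_nv, 0.6F_yA_gv) + U_bs·F_u·A_nt = 121.4 kips → 91.1 kips.
Bolt shear governs: 39.8 kips.

39.8 kips (bolt shear governs)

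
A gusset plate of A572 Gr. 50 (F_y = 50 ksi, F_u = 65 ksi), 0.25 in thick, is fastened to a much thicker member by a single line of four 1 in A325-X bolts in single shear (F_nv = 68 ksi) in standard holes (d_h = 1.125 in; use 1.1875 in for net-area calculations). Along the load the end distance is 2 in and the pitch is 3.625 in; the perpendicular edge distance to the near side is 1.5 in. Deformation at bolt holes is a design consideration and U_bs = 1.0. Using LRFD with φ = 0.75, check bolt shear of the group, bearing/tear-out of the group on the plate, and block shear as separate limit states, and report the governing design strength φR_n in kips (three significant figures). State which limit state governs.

Bolt shear: A_b = π·1²/4 = 0.7854 in²; R_n = 68 × 0.7854 × 4 × 1 = 213.6 kips → 0.75 × 213.6 = 160 kips.
Bearing: edge l_c = 1.438, r_n = 28.03 kips; interior l_c = 2.5, r_n = 39 kips; R_n = 28.03 + 3·39 = 145 kips → 109 kips.
Block shear: A_gv = 3.219, A_nv = 2.18, A_nt = 0.2266 in²; R_n = min(0.6F_uA_nv, 0.6F_yA_gv) + U_bs·F_u·A_nt = 99.73 kips → 74.8 kips.
Block shear governs: 74.8 kips.

74.8 kips (block shear governs)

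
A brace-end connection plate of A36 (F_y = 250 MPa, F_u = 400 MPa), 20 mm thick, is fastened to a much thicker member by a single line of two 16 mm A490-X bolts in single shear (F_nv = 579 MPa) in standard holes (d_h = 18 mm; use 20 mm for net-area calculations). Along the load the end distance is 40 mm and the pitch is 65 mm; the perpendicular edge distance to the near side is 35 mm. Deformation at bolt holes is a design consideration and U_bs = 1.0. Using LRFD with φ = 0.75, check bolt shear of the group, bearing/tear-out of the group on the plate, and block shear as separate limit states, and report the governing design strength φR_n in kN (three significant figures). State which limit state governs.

175 kN (bolt shear governs)

Bolt shear: A_b = π·16²/4 = 201.1 mm²; R_n = 579 × 201.1 × 2 × 1 / 1000 = 232.8 kN → 0.75 × 232.8 = 175 kN.
Bearing: edge l_c = 31, r_n = 297.6 kN; interior l_c = 47, r_n = 307.2 kN; R_n = 297.6 + 1·307.2 = 604.8 kN → 454 kN.
Block shear: A_gv = 2100, A_nv = 1500, A_nt = 500 mm²; R_n = min(0.6F_uA_nv, 0.6F_yA_gv) + U_bs·F_u·A_nt = 515 kN → 386 kN.
Bolt shear governs: 175 kN.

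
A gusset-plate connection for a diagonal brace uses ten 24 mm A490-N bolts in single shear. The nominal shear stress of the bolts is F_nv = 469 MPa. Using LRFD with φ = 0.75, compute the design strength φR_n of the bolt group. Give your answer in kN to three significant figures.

A_b = π × 24² / 4 = 452.4 mm².
R_n = F_nv · A_b · n · n_s = 469 × 452.4 × 10 × 1 / 1000 = 2122 kN.
Design strength φR_n = 0.75 × 2122 = 1590 kN.

1590 kN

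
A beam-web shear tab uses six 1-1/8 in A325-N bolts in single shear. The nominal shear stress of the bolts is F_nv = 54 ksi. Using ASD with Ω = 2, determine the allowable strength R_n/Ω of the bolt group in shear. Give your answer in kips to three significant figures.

161 kips

A_b = π × 1.125² / 4 = 0.994 in².
R_n = F_nv · A_b · n · n_s = 54 × 0.994 × 6 × 1 = 322.1 kips.
Allowable strength R_n/Ω = 322.1 / 2 = 161 kips.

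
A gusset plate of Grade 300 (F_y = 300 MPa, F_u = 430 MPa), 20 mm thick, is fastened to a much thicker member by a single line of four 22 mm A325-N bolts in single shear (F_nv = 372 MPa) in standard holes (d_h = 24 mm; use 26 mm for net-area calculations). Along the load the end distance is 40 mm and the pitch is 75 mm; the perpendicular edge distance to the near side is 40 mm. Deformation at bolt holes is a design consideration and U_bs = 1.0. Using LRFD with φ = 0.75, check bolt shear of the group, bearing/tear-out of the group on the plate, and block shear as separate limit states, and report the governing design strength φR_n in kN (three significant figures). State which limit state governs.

Bolt shear: A_b = π·22²/4 = 380.1 mm²; R_n = 372 × 380.1 × 4 × 1 / 1000 = 565.6 kN → 0.75 × 565.6 = 424 kN.
Bearing: edge l_c = 28, r_n = 289 kN; interior l_c = 51, r_n = 454.1 kN; R_n = 289 + 3·454.1 = 1651 kN → 1240 kN.
Block shear: A_gv = 5300, A_nv = 3480, A_nt = 540 mm²; R_n = min(0.6F_uA_nv, 0.6F_yA_gv) + U_bs·F_u·A_nt = 1130 kN → 848 kN.
Bolt shear governs: 424 kN.

424 kN (bolt shear governs)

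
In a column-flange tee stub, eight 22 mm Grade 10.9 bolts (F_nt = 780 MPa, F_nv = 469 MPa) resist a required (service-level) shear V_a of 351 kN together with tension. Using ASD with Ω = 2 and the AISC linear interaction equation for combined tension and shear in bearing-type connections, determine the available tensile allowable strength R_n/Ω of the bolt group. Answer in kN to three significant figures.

A_b = π·22²/4 = 380.1 mm²; f_rv = 351 × 1000 / (8 × 380.1) = 115.4 MPa.
F'_nt = 1.3 F_nt − (Ω F_nt / F_nv) f_rv = 1.3·780 − (2·780/469)·115.4 = 630.1 MPa, capped at F_nt → F'_nt = 630.1 MPa.
R_n = F'_nt · A_b · n = 630.1 × 380.1 × 8 / 1000 = 1916 kN.
Allowable strength R_n/Ω = 1916 / 2 = 958 kN.

958 kN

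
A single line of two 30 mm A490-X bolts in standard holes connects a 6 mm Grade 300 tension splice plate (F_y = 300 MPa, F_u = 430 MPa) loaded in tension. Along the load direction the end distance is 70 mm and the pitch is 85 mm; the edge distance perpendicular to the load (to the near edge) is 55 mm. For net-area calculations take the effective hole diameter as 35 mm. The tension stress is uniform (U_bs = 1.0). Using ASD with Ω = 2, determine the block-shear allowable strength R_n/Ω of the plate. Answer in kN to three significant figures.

128 kN

Shear plane L_v = 70 + 1·85 = 155 mm; A_gv = 155 × 6 = 930 mm².
A_nv = (155 − 1.5·35) × 6 = 615 mm².
A_nt = (55 − 0.5·35) × 6 = 225 mm².
0.6 F_u A_nv = 158.7 kN; 0.6 F_y A_gv = 167.4 kN → shear rupture governs the shear term.
R_n = 158.7 + 1.0 × 430 × 225 / 1000 = 255.4 kN.
Allowable strength R_n/Ω = 255.4 / 2 = 128 kN.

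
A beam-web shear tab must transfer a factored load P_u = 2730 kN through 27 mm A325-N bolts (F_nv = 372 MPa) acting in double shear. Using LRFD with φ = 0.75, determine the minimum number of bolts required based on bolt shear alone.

A_b = π·27²/4 = 572.6 mm².
Per-bolt design strength φR_n = 0.75 × 372 × 572.6 × 2 / 1000 = 319.5 kN.
n ≥ 2730 / 319.5 = 8.545 → use 9 bolts.

9 bolts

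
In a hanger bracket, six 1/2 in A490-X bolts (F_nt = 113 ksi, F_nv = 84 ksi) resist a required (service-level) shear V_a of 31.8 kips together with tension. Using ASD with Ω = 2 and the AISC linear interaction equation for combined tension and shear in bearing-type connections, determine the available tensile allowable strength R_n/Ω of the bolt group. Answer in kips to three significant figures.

A_b = π·0.5²/4 = 0.1963 in²; f_rv = 31.8 / (6 × 0.1963) = 26.99 ksi.
F'_nt = 1.3 F_nt − (Ω F_nt / F_nv) f_rv = 1.3·113 − (2·113/84)·26.99 = 74.28 ksi, capped at F_nt → F'_nt = 74.28 ksi.
R_n = F'_nt · A_b · n = 74.28 × 0.1963 × 6 = 87.51 kips.
Allowable strength R_n/Ω = 87.51 / 2 = 43.8 kips.

43.8 kips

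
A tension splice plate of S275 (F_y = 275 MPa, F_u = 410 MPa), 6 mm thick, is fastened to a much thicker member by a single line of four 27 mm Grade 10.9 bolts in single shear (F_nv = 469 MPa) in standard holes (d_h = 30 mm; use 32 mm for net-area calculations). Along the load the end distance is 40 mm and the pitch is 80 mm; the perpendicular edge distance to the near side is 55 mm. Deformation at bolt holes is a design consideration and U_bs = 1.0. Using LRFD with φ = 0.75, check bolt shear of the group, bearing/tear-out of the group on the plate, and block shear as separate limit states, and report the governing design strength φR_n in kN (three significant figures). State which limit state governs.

Bolt shear: A_b = π·27²/4 = 572.6 mm²; R_n = 469 × 572.6 × 4 × 1 / 1000 = 1074 kN → 0.75 × 1074 = 806 kN.
Bearing: edge l_c = 25, r_n = 73.8 kN; interior l_c = 50, r_n = 147.6 kN; R_n = 73.8 + 3·147.6 = 516.6 kN → 387 kN.
Block shear: A_gv = 1680, A_nv = 1008, A_nt = 234 mm²; R_n = min(0.6F_uA_nv, 0.6F_yA_gv) + U_bs·F_u·A_nt = 343.9 kN → 258 kN.
Block shear governs: 258 kN.

258 kN (block shear governs)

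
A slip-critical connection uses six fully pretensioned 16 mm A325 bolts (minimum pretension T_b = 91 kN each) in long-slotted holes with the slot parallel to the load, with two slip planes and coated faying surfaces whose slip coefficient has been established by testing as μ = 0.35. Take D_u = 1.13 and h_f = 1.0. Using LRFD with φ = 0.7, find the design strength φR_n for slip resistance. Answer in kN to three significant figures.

R_n = μ · D_u · h_f · T_b · n_s · n_b = 0.35 × 1.13 × 1.0 × 91 × 2 × 6 = 431.9 kN.
Design strength φR_n = 0.7 × 431.9 = 302 kN.

302 kN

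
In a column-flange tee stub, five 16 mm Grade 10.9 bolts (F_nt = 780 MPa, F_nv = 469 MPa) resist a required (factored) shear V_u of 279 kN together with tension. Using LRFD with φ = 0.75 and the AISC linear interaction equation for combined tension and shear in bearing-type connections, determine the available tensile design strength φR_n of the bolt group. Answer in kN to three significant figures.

A_b = π·16²/4 = 201.1 mm²; f_rv = 279 × 1000 / (5 × 201.1) = 277.5 MPa.
F'_nt = 1.3 F_nt − (F_nt / φF_nv) f_rv = 1.3·780 − (780/(0.75·469))·277.5 = 398.6 MPa, capped at F_nt → F'_nt = 398.6 MPa.
R_n = F'_nt · A_b · n = 398.6 × 201.1 × 5 / 1000 = 400.7 kN.
Design strength φR_n = 0.75 × 400.7 = 301 kN.

301 kN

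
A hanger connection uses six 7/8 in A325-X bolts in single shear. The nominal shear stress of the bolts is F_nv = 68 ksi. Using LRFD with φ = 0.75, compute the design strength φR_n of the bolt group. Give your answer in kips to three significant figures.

184 kips

A_b = π × 0.875² / 4 = 0.6013 in².
R_n = F_nv · A_b · n · n_s = 68 × 0.6013 × 6 × 1 = 245.3 kips.
Design strength φR_n = 0.75 × 245.3 = 184 kips.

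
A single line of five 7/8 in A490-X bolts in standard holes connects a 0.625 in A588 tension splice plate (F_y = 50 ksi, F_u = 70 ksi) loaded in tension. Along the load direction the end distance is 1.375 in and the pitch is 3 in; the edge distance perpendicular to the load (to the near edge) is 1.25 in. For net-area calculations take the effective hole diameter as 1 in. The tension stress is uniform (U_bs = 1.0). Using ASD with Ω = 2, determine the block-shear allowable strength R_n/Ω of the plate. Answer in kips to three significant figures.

Shear plane L_v = 1.375 + 4·3 = 13.38 in; A_gv = 13.38 × 0.625 = 8.359 in².
A_nv = (13.38 − 4.5·1) × 0.625 = 5.547 in².
A_nt = (1.25 − 0.5·1) × 0.625 = 0.4688 in².
0.6 F_u A_nv = 233 kips; 0.6 F_y A_gv = 250.8 kips → shear rupture governs the shear term.
R_n = 233 + 1.0 × 70 × 0.4688 = 265.8 kips.
Allowable strength R_n/Ω = 265.8 / 2 = 133 kips.

133 kips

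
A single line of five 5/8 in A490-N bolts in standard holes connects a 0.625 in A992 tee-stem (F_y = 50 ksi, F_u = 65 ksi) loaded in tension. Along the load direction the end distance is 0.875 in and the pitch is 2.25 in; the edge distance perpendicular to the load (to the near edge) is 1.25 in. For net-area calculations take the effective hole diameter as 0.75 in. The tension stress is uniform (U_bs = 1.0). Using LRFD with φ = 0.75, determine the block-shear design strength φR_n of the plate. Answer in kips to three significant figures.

Shear plane L_v = 0.875 + 4·2.25 = 9.875 in; A_gv = 9.875 × 0.625 = 6.172 in².
A_nv = (9.875 − 4.5·0.75) × 0.625 = 4.062 in².
A_nt = (1.25 − 0.5·0.75) × 0.625 = 0.5469 in².
0.6 F_u A_nv = 158.4 kips; 0.6 F_y A_gv = 185.2 kips → shear rupture governs the shear term.
R_n = 158.4 + 1.0 × 65 × 0.5469 = 194 kips.
Design strength φR_n = 0.75 × 194 = 145 kips.

145 kips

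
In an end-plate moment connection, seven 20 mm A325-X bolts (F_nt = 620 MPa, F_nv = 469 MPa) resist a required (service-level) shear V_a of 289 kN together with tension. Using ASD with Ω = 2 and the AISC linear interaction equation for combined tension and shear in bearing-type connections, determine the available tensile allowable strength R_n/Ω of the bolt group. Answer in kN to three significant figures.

A_b = π·20²/4 = 314.2 mm²; f_rv = 289 × 1000 / (7 × 314.2) = 131.4 MPa.
F'_nt = 1.3 F_nt − (Ω F_nt / F_nv) f_rv = 1.3·620 − (2·620/469)·131.4 = 458.5 MPa, capped at F_nt → F'_nt = 458.5 MPa.
R_n = F'_nt · A_b · n = 458.5 × 314.2 × 7 / 1000 = 1008 kN.
Allowable strength R_n/Ω = 1008 / 2 = 504 kN.

504 kN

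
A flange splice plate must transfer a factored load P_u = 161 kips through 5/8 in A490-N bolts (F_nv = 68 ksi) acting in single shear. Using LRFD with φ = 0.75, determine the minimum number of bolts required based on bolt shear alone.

11 bolts

A_b = π·0.625²/4 = 0.3068 in².
Per-bolt design strength φR_n = 0.75 × 68 × 0.3068 × 1 = 15.65 kips.
n ≥ 161 / 15.65 = 10.29 → use 11 bolts.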